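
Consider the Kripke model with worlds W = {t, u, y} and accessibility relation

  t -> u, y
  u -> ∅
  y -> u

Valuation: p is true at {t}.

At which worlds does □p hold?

t: successors {u, y}; p there: u:F, y:F. ✗
u: no successors, so □p holds vacuously. ✓
y: successors {u}; p there: u:F. ✗

{u}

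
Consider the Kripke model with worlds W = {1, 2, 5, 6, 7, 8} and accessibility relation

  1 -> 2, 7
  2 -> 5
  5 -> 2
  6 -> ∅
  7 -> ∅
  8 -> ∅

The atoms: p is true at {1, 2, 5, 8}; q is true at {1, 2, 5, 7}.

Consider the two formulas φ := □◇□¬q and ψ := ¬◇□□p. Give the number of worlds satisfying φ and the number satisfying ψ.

For □◇□¬q:
1: successors {2, 7}; ◇□¬q there: 2:F, 7:F. ✗
2: successors {5}; ◇□¬q there: 5:F. ✗
5: successors {2}; ◇□¬q there: 2:F. ✗
6: no successors, so □◇□¬q holds vacuously. ✓
7: no successors, so □◇□¬q holds vacuously. ✓
8: no successors, so □◇□¬q holds vacuously. ✓
— 3 worlds.
For ¬◇□□p:
1: ◇□□p is T. ✗
2: ◇□□p is T. ✗
5: ◇□□p is T. ✗
6: ◇□□p is F. ✓
7: ◇□□p is F. ✓
8: ◇□□p is F. ✓
— 3 worlds.

3 and 3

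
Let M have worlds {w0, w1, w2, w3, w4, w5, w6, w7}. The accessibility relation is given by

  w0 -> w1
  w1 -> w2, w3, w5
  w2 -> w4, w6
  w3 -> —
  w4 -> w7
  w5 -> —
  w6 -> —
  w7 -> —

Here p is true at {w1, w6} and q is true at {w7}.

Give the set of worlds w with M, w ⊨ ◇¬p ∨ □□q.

w0: ◇¬p is F, □□q is F. ✗
w1: ◇¬p is T, □□q is F. ✓
w2: ◇¬p is T, □□q is T. ✓
w3: ◇¬p is F, □□q is T. ✓
w4: ◇¬p is T, □□q is T. ✓
w5: ◇¬p is F, □□q is T. ✓
w6: ◇¬p is F, □□q is T. ✓
w7: ◇¬p is F, □□q is T. ✓

{w1, w2, w3, w4, w5, w6, w7}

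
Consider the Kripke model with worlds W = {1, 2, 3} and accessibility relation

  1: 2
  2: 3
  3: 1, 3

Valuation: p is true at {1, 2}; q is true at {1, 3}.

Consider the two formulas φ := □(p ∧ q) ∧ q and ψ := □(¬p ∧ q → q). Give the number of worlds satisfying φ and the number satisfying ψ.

0 and 3

For □(p ∧ q) ∧ q:
1: □(p ∧ q) is F, q is T. ✗
2: □(p ∧ q) is F, q is F. ✗
3: □(p ∧ q) is F, q is T. ✗
— 0 worlds.
For □(¬p ∧ q → q):
1: successors {2}; ¬p ∧ q → q there: 2:T. ✓
2: successors {3}; ¬p ∧ q → q there: 3:T. ✓
3: successors {1, 3}; ¬p ∧ q → q there: 1:T, 3:T. ✓
— 3 worlds.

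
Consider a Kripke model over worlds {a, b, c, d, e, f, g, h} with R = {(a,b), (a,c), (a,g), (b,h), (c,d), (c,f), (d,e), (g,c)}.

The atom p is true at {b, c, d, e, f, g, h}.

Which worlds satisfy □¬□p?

a: successors {b, c, g}; ¬□p there: b:F, c:F, g:F. ✗
b: successors {h}; ¬□p there: h:F. ✗
c: successors {d, f}; ¬□p there: d:F, f:F. ✗
d: successors {e}; ¬□p there: e:F. ✗
e: no successors, so □¬□p holds vacuously. ✓
f: no successors, so □¬□p holds vacuously. ✓
g: successors {c}; ¬□p there: c:F. ✗
h: no successors, so □¬□p holds vacuously. ✓

{e, f, h}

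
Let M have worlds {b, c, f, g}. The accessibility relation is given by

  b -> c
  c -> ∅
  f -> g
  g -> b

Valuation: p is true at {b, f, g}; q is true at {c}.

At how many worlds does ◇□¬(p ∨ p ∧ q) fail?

b: successors {c}; □¬(p ∨ p ∧ q) there: c:T. ✓
c: no successors, so ◇□¬(p ∨ p ∧ q) fails. ✗
f: successors {g}; □¬(p ∨ p ∧ q) there: g:F. ✗
g: successors {b}; □¬(p ∨ p ∧ q) there: b:T. ✓
Satisfying worlds: {b, g}.
So ◇□¬(p ∨ p ∧ q) fails at the other 2 worlds.

2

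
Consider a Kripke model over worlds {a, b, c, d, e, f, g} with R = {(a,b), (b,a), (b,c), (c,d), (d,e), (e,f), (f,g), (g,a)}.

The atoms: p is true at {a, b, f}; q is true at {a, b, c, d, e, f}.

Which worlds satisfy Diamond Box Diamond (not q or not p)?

{b, d, g}

a: successors {b}; Box Diamond (not q or not p) there: b:F. ✗
b: successors {a, c}; Box Diamond (not q or not p) there: a:T, c:T. ✓
c: successors {d}; Box Diamond (not q or not p) there: d:F. ✗
d: successors {e}; Box Diamond (not q or not p) there: e:T. ✓
e: successors {f}; Box Diamond (not q or not p) there: f:F. ✗
f: successors {g}; Box Diamond (not q or not p) there: g:F. ✗
g: successors {a}; Box Diamond (not q or not p) there: a:T. ✓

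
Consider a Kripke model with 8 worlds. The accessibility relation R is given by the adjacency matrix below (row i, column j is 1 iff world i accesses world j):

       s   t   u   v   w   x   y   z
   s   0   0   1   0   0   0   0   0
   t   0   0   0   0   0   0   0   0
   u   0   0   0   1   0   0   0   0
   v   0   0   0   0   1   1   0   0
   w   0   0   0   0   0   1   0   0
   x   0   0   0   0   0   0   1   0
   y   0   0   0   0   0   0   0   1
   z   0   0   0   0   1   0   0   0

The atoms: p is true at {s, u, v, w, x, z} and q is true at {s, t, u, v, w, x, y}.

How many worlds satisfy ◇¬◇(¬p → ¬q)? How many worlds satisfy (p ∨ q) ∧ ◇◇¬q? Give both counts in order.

For ◇¬◇(¬p → ¬q):
s: successors {u}; ¬◇(¬p → ¬q) there: u:F. ✗
t: no successors, so ◇¬◇(¬p → ¬q) fails. ✗
u: successors {v}; ¬◇(¬p → ¬q) there: v:F. ✗
v: successors {w, x}; ¬◇(¬p → ¬q) there: w:F, x:T. ✓
w: successors {x}; ¬◇(¬p → ¬q) there: x:T. ✓
x: successors {y}; ¬◇(¬p → ¬q) there: y:F. ✗
y: successors {z}; ¬◇(¬p → ¬q) there: z:F. ✗
z: successors {w}; ¬◇(¬p → ¬q) there: w:F. ✗
— 2 worlds.
For (p ∨ q) ∧ ◇◇¬q:
s: p ∨ q is T, ◇◇¬q is F. ✗
t: p ∨ q is T, ◇◇¬q is F. ✗
u: p ∨ q is T, ◇◇¬q is F. ✗
v: p ∨ q is T, ◇◇¬q is F. ✗
w: p ∨ q is T, ◇◇¬q is F. ✗
x: p ∨ q is T, ◇◇¬q is T. ✓
y: p ∨ q is T, ◇◇¬q is F. ✗
z: p ∨ q is T, ◇◇¬q is F. ✗
— 1 world.

2 and 1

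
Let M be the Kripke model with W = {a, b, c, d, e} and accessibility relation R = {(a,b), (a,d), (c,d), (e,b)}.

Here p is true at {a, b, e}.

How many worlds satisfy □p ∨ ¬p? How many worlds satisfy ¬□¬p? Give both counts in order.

4 and 2

For □p ∨ ¬p:
a: □p is F, ¬p is F. ✗
b: □p is T, ¬p is F. ✓
c: □p is F, ¬p is T. ✓
d: □p is T, ¬p is T. ✓
e: □p is T, ¬p is F. ✓
— 4 worlds.
For ¬□¬p:
a: □¬p is F. ✓
b: □¬p is T. ✗
c: □¬p is T. ✗
d: □¬p is T. ✗
e: □¬p is F. ✓
— 2 worlds.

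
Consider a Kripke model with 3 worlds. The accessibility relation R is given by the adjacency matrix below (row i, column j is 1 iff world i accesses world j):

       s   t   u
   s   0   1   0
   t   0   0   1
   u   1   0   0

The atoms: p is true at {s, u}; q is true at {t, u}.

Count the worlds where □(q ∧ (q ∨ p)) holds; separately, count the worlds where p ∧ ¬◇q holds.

2 and 1

For □(q ∧ (q ∨ p)):
s: successors {t}; q ∧ (q ∨ p) there: t:T. ✓
t: successors {u}; q ∧ (q ∨ p) there: u:T. ✓
u: successors {s}; q ∧ (q ∨ p) there: s:F. ✗
— 2 worlds.
For p ∧ ¬◇q:
s: p is T, ¬◇q is F. ✗
t: p is F, ¬◇q is F. ✗
u: p is T, ¬◇q is T. ✓
— 1 world.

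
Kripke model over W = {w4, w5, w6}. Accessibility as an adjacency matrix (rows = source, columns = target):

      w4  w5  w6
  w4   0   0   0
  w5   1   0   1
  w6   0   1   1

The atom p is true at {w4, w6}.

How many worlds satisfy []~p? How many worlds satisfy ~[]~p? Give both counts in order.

1 and 2

For []~p:
w4: no successors, so []~p holds vacuously. ✓
w5: successors {w4, w6}; ~p there: w4:F, w6:F. ✗
w6: successors {w5, w6}; ~p there: w5:T, w6:F. ✗
— 1 world.
For ~[]~p:
w4: []~p is T. ✗
w5: []~p is F. ✓
w6: []~p is F. ✓
— 2 worlds.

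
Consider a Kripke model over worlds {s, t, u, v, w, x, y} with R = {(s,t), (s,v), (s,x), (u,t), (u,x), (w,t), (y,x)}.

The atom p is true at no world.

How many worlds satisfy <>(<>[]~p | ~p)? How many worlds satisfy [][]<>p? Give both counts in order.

For <>(<>[]~p | ~p):
s: successors {t, v, x}; <>[]~p | ~p there: t:T, v:T, x:T. ✓
t: no successors, so <>(<>[]~p | ~p) fails. ✗
u: successors {t, x}; <>[]~p | ~p there: t:T, x:T. ✓
v: no successors, so <>(<>[]~p | ~p) fails. ✗
w: successors {t}; <>[]~p | ~p there: t:T. ✓
x: no successors, so <>(<>[]~p | ~p) fails. ✗
y: successors {x}; <>[]~p | ~p there: x:T. ✓
— 4 worlds.
For [][]<>p:
s: successors {t, v, x}; []<>p there: t:T, v:T, x:T. ✓
t: no successors, so [][]<>p holds vacuously. ✓
u: successors {t, x}; []<>p there: t:T, x:T. ✓
v: no successors, so [][]<>p holds vacuously. ✓
w: successors {t}; []<>p there: t:T. ✓
x: no successors, so [][]<>p holds vacuously. ✓
y: successors {x}; []<>p there: x:T. ✓
— 7 worlds.

4 and 7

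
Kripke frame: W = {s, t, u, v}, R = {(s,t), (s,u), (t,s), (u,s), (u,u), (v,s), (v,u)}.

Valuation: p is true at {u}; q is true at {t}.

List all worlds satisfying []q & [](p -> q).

s: []q is F, [](p -> q) is F. ✗
t: []q is F, [](p -> q) is T. ✗
u: []q is F, [](p -> q) is F. ✗
v: []q is F, [](p -> q) is F. ✗

∅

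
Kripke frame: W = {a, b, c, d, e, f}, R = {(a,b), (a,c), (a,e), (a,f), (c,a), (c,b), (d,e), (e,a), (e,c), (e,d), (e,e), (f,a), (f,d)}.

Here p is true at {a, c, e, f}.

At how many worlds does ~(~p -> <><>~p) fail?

a: ~p -> <><>~p is T. ✗
b: ~p -> <><>~p is F. ✓
c: ~p -> <><>~p is T. ✗
d: ~p -> <><>~p is T. ✗
e: ~p -> <><>~p is T. ✗
f: ~p -> <><>~p is T. ✗
Satisfying worlds: {b}.
So ~(~p -> <><>~p) fails at the other 5 worlds.

5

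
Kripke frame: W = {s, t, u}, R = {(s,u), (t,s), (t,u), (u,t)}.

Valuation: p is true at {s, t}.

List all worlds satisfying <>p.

{t, u}

s: successors {u}; p there: u:F. ✗
t: successors {s, u}; p there: s:T, u:F. ✓
u: successors {t}; p there: t:T. ✓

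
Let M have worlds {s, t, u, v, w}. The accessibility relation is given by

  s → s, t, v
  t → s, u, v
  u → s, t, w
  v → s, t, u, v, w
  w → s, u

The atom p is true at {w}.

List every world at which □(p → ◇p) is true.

{s, t, w}

s: successors {s, t, v}; p → ◇p there: s:T, t:T, v:T. ✓
t: successors {s, u, v}; p → ◇p there: s:T, u:T, v:T. ✓
u: successors {s, t, w}; p → ◇p there: s:T, t:T, w:F. ✗
v: successors {s, t, u, v, w}; p → ◇p there: s:T, t:T, u:T, v:T, w:F. ✗
w: successors {s, u}; p → ◇p there: s:T, u:T. ✓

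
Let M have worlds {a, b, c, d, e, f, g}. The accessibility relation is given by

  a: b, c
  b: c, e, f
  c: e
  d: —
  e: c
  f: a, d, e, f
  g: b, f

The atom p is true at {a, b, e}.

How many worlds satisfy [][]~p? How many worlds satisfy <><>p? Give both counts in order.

2 and 5

For [][]~p:
a: successors {b, c}; []~p there: b:F, c:F. ✗
b: successors {c, e, f}; []~p there: c:F, e:T, f:F. ✗
c: successors {e}; []~p there: e:T. ✓
d: no successors, so [][]~p holds vacuously. ✓
e: successors {c}; []~p there: c:F. ✗
f: successors {a, d, e, f}; []~p there: a:F, d:T, e:T, f:F. ✗
g: successors {b, f}; []~p there: b:F, f:F. ✗
— 2 worlds.
For <><>p:
a: successors {b, c}; <>p there: b:T, c:T. ✓
b: successors {c, e, f}; <>p there: c:T, e:F, f:T. ✓
c: successors {e}; <>p there: e:F. ✗
d: no successors, so <><>p fails. ✗
e: successors {c}; <>p there: c:T. ✓
f: successors {a, d, e, f}; <>p there: a:T, d:F, e:F, f:T. ✓
g: successors {b, f}; <>p there: b:T, f:T. ✓
— 5 worlds.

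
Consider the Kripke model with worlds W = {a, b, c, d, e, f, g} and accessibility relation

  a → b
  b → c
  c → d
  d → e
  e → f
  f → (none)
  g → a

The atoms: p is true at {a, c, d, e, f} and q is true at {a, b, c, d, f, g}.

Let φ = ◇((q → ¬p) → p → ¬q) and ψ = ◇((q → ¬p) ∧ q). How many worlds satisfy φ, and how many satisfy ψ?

6 and 1

For ◇((q → ¬p) → p → ¬q):
a: successors {b}; (q → ¬p) → p → ¬q there: b:T. ✓
b: successors {c}; (q → ¬p) → p → ¬q there: c:T. ✓
c: successors {d}; (q → ¬p) → p → ¬q there: d:T. ✓
d: successors {e}; (q → ¬p) → p → ¬q there: e:T. ✓
e: successors {f}; (q → ¬p) → p → ¬q there: f:T. ✓
f: no successors, so ◇((q → ¬p) → p → ¬q) fails. ✗
g: successors {a}; (q → ¬p) → p → ¬q there: a:T. ✓
— 6 worlds.
For ◇((q → ¬p) ∧ q):
a: successors {b}; (q → ¬p) ∧ q there: b:T. ✓
b: successors {c}; (q → ¬p) ∧ q there: c:F. ✗
c: successors {d}; (q → ¬p) ∧ q there: d:F. ✗
d: successors {e}; (q → ¬p) ∧ q there: e:F. ✗
e: successors {f}; (q → ¬p) ∧ q there: f:F. ✗
f: no successors, so ◇((q → ¬p) ∧ q) fails. ✗
g: successors {a}; (q → ¬p) ∧ q there: a:F. ✗
— 1 world.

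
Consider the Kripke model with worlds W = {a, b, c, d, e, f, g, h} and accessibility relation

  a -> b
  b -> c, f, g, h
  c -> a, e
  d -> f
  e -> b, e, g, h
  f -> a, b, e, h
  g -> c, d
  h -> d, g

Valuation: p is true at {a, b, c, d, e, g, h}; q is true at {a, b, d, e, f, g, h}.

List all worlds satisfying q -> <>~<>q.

{c}

a: q is T, <>~<>q is F. ✗
b: q is T, <>~<>q is F. ✗
c: q is F, <>~<>q is F. ✓
d: q is T, <>~<>q is F. ✗
e: q is T, <>~<>q is F. ✗
f: q is T, <>~<>q is F. ✗
g: q is T, <>~<>q is F. ✗
h: q is T, <>~<>q is F. ✗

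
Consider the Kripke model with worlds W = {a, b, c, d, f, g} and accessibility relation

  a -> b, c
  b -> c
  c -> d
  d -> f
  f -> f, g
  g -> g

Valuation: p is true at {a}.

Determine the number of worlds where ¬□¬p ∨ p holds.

a: ¬□¬p is F, p is T. ✓
b: ¬□¬p is F, p is F. ✗
c: ¬□¬p is F, p is F. ✗
d: ¬□¬p is F, p is F. ✗
f: ¬□¬p is F, p is F. ✗
g: ¬□¬p is F, p is F. ✗
Satisfying worlds: {a}.

1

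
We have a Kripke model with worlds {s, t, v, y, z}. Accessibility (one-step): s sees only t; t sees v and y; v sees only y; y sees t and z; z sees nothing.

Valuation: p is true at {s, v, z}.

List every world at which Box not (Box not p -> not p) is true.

s: successors {t}; not (Box not p -> not p) there: t:F. ✗
t: successors {v, y}; not (Box not p -> not p) there: v:T, y:F. ✗
v: successors {y}; not (Box not p -> not p) there: y:F. ✗
y: successors {t, z}; not (Box not p -> not p) there: t:F, z:T. ✗
z: no successors, so Box not (Box not p -> not p) holds vacuously. ✓

{z}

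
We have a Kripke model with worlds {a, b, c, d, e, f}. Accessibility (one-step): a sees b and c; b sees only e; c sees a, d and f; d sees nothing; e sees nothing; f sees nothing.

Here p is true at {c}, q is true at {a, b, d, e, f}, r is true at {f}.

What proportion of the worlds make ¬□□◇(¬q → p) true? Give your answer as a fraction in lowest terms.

1/6

a: □□◇(¬q → p) is F. ✓
b: □□◇(¬q → p) is T. ✗
c: □□◇(¬q → p) is T. ✗
d: □□◇(¬q → p) is T. ✗
e: □□◇(¬q → p) is T. ✗
f: □□◇(¬q → p) is T. ✗
That's 1 of 6 worlds, so 1/6.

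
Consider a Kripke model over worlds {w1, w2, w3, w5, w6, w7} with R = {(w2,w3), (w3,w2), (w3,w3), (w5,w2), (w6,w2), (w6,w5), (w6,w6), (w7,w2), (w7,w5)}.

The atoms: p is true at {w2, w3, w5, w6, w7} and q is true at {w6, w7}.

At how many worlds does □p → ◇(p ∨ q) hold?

w1: □p is T, ◇(p ∨ q) is F. ✗
w2: □p is T, ◇(p ∨ q) is T. ✓
w3: □p is T, ◇(p ∨ q) is T. ✓
w5: □p is T, ◇(p ∨ q) is T. ✓
w6: □p is T, ◇(p ∨ q) is T. ✓
w7: □p is T, ◇(p ∨ q) is T. ✓
Satisfying worlds: {w2, w3, w5, w6, w7}.

5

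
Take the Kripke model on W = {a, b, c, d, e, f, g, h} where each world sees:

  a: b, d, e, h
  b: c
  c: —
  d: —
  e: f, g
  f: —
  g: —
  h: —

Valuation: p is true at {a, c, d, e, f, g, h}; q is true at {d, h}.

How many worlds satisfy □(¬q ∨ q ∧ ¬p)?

7

a: successors {b, d, e, h}; ¬q ∨ q ∧ ¬p there: b:T, d:F, e:T, h:F. ✗
b: successors {c}; ¬q ∨ q ∧ ¬p there: c:T. ✓
c: no successors, so □(¬q ∨ q ∧ ¬p) holds vacuously. ✓
d: no successors, so □(¬q ∨ q ∧ ¬p) holds vacuously. ✓
e: successors {f, g}; ¬q ∨ q ∧ ¬p there: f:T, g:T. ✓
f: no successors, so □(¬q ∨ q ∧ ¬p) holds vacuously. ✓
g: no successors, so □(¬q ∨ q ∧ ¬p) holds vacuously. ✓
h: no successors, so □(¬q ∨ q ∧ ¬p) holds vacuously. ✓
Satisfying worlds: {b, c, d, e, f, g, h}.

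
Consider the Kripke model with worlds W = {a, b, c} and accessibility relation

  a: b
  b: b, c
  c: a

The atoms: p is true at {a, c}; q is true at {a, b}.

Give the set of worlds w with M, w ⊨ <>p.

a: successors {b}; p there: b:F. ✗
b: successors {b, c}; p there: b:F, c:T. ✓
c: successors {a}; p there: a:T. ✓

{b, c}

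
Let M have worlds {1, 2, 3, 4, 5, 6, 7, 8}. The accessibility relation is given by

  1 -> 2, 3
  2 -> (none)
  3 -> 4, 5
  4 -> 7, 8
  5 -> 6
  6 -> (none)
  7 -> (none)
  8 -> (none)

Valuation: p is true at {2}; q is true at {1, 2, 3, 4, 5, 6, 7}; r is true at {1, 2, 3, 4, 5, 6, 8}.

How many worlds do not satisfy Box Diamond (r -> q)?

1: successors {2, 3}; Diamond (r -> q) there: 2:F, 3:T. ✗
2: no successors, so Box Diamond (r -> q) holds vacuously. ✓
3: successors {4, 5}; Diamond (r -> q) there: 4:T, 5:T. ✓
4: successors {7, 8}; Diamond (r -> q) there: 7:F, 8:F. ✗
5: successors {6}; Diamond (r -> q) there: 6:F. ✗
6: no successors, so Box Diamond (r -> q) holds vacuously. ✓
7: no successors, so Box Diamond (r -> q) holds vacuously. ✓
8: no successors, so Box Diamond (r -> q) holds vacuously. ✓
Satisfying worlds: {2, 3, 6, 7, 8}.
So Box Diamond (r -> q) fails at the other 3 worlds.

3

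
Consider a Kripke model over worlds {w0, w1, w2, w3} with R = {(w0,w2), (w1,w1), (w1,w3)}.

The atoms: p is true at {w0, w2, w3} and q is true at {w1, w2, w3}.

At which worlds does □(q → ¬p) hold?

w0: successors {w2}; q → ¬p there: w2:F. ✗
w1: successors {w1, w3}; q → ¬p there: w1:T, w3:F. ✗
w2: no successors, so □(q → ¬p) holds vacuously. ✓
w3: no successors, so □(q → ¬p) holds vacuously. ✓

{w2, w3}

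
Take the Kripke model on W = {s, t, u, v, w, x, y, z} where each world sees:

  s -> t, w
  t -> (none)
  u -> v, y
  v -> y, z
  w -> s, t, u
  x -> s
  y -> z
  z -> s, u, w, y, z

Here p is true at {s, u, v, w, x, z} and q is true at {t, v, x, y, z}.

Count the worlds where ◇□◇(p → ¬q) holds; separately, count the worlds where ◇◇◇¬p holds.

For ◇□◇(p → ¬q):
s: successors {t, w}; □◇(p → ¬q) there: t:T, w:F. ✓
t: no successors, so ◇□◇(p → ¬q) fails. ✗
u: successors {v, y}; □◇(p → ¬q) there: v:F, y:T. ✓
v: successors {y, z}; □◇(p → ¬q) there: y:T, z:F. ✓
w: successors {s, t, u}; □◇(p → ¬q) there: s:F, t:T, u:F. ✓
x: successors {s}; □◇(p → ¬q) there: s:F. ✗
y: successors {z}; □◇(p → ¬q) there: z:F. ✗
z: successors {s, u, w, y, z}; □◇(p → ¬q) there: s:F, u:F, w:F, y:T, z:F. ✓
— 5 worlds.
For ◇◇◇¬p:
s: successors {t, w}; ◇◇¬p there: t:F, w:T. ✓
t: no successors, so ◇◇◇¬p fails. ✗
u: successors {v, y}; ◇◇¬p there: v:T, y:T. ✓
v: successors {y, z}; ◇◇¬p there: y:T, z:T. ✓
w: successors {s, t, u}; ◇◇¬p there: s:T, t:F, u:T. ✓
x: successors {s}; ◇◇¬p there: s:T. ✓
y: successors {z}; ◇◇¬p there: z:T. ✓
z: successors {s, u, w, y, z}; ◇◇¬p there: s:T, u:T, w:T, y:T, z:T. ✓
— 7 worlds.

5 and 7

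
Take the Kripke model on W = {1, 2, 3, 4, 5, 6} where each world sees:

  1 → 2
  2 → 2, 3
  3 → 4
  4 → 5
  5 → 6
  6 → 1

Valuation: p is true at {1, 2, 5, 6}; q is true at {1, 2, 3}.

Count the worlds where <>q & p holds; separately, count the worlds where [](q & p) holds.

For <>q & p:
1: <>q is T, p is T. ✓
2: <>q is T, p is T. ✓
3: <>q is F, p is F. ✗
4: <>q is F, p is F. ✗
5: <>q is F, p is T. ✗
6: <>q is T, p is T. ✓
— 3 worlds.
For [](q & p):
1: successors {2}; q & p there: 2:T. ✓
2: successors {2, 3}; q & p there: 2:T, 3:F. ✗
3: successors {4}; q & p there: 4:F. ✗
4: successors {5}; q & p there: 5:F. ✗
5: successors {6}; q & p there: 6:F. ✗
6: successors {1}; q & p there: 1:T. ✓
— 2 worlds.

3 and 2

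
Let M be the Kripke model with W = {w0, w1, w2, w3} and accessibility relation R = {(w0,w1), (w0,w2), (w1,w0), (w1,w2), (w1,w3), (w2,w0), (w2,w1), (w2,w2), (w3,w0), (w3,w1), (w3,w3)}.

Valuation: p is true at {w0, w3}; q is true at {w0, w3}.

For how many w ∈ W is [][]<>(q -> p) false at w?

0

w0: successors {w1, w2}; []<>(q -> p) there: w1:T, w2:T. ✓
w1: successors {w0, w2, w3}; []<>(q -> p) there: w0:T, w2:T, w3:T. ✓
w2: successors {w0, w1, w2}; []<>(q -> p) there: w0:T, w1:T, w2:T. ✓
w3: successors {w0, w1, w3}; []<>(q -> p) there: w0:T, w1:T, w3:T. ✓
Satisfying worlds: {w0, w1, w2, w3}.
So [][]<>(q -> p) fails at the other 0 worlds.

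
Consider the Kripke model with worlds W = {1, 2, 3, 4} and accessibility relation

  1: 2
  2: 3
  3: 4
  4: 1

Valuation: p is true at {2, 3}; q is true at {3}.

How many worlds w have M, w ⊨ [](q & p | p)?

1: successors {2}; q & p | p there: 2:T. ✓
2: successors {3}; q & p | p there: 3:T. ✓
3: successors {4}; q & p | p there: 4:F. ✗
4: successors {1}; q & p | p there: 1:F. ✗
Satisfying worlds: {1, 2}.

2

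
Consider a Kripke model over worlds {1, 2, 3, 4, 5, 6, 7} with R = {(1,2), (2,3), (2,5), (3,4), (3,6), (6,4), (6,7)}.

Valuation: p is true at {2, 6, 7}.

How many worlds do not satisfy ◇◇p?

1: successors {2}; ◇p there: 2:F. ✗
2: successors {3, 5}; ◇p there: 3:T, 5:F. ✓
3: successors {4, 6}; ◇p there: 4:F, 6:T. ✓
4: no successors, so ◇◇p fails. ✗
5: no successors, so ◇◇p fails. ✗
6: successors {4, 7}; ◇p there: 4:F, 7:F. ✗
7: no successors, so ◇◇p fails. ✗
Satisfying worlds: {2, 3}.
So ◇◇p fails at the other 5 worlds.

5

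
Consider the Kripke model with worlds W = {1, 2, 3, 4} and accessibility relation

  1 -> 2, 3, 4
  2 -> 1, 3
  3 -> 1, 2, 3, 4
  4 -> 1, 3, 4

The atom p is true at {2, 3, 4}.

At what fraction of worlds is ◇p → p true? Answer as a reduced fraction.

3/4

1: ◇p is T, p is F. ✗
2: ◇p is T, p is T. ✓
3: ◇p is T, p is T. ✓
4: ◇p is T, p is T. ✓
That's 3 of 4 worlds, so 3/4.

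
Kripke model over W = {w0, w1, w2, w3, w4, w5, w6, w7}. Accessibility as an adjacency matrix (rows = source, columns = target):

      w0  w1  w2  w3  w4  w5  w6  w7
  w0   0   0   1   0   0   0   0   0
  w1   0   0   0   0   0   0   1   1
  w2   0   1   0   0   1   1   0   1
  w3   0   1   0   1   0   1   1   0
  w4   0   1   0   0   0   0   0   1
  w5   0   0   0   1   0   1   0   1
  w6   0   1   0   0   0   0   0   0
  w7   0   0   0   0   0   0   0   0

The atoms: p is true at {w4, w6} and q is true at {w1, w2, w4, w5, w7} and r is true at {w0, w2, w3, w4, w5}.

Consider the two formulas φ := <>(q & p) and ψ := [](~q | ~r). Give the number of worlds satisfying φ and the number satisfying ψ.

For <>(q & p):
w0: successors {w2}; q & p there: w2:F. ✗
w1: successors {w6, w7}; q & p there: w6:F, w7:F. ✗
w2: successors {w1, w4, w5, w7}; q & p there: w1:F, w4:T, w5:F, w7:F. ✓
w3: successors {w1, w3, w5, w6}; q & p there: w1:F, w3:F, w5:F, w6:F. ✗
w4: successors {w1, w7}; q & p there: w1:F, w7:F. ✗
w5: successors {w3, w5, w7}; q & p there: w3:F, w5:F, w7:F. ✗
w6: successors {w1}; q & p there: w1:F. ✗
w7: no successors, so <>(q & p) fails. ✗
— 1 world.
For [](~q | ~r):
w0: successors {w2}; ~q | ~r there: w2:F. ✗
w1: successors {w6, w7}; ~q | ~r there: w6:T, w7:T. ✓
w2: successors {w1, w4, w5, w7}; ~q | ~r there: w1:T, w4:F, w5:F, w7:T. ✗
w3: successors {w1, w3, w5, w6}; ~q | ~r there: w1:T, w3:T, w5:F, w6:T. ✗
w4: successors {w1, w7}; ~q | ~r there: w1:T, w7:T. ✓
w5: successors {w3, w5, w7}; ~q | ~r there: w3:T, w5:F, w7:T. ✗
w6: successors {w1}; ~q | ~r there: w1:T. ✓
w7: no successors, so [](~q | ~r) holds vacuously. ✓
— 4 worlds.

1 and 4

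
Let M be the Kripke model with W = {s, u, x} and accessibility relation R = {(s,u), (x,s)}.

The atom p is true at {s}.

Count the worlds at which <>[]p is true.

1

s: successors {u}; []p there: u:T. ✓
u: no successors, so <>[]p fails. ✗
x: successors {s}; []p there: s:F. ✗
Satisfying worlds: {s}.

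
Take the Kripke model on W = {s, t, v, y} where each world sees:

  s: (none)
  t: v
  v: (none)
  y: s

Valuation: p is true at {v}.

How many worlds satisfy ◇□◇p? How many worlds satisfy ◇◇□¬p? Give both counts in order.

For ◇□◇p:
s: no successors, so ◇□◇p fails. ✗
t: successors {v}; □◇p there: v:T. ✓
v: no successors, so ◇□◇p fails. ✗
y: successors {s}; □◇p there: s:T. ✓
— 2 worlds.
For ◇◇□¬p:
s: no successors, so ◇◇□¬p fails. ✗
t: successors {v}; ◇□¬p there: v:F. ✗
v: no successors, so ◇◇□¬p fails. ✗
y: successors {s}; ◇□¬p there: s:F. ✗
— 0 worlds.

2 and 0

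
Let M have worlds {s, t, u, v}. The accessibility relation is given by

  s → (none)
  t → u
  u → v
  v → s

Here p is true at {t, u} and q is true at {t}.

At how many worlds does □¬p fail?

1

s: no successors, so □¬p holds vacuously. ✓
t: successors {u}; ¬p there: u:F. ✗
u: successors {v}; ¬p there: v:T. ✓
v: successors {s}; ¬p there: s:T. ✓
Satisfying worlds: {s, u, v}.
So □¬p fails at the other 1 world.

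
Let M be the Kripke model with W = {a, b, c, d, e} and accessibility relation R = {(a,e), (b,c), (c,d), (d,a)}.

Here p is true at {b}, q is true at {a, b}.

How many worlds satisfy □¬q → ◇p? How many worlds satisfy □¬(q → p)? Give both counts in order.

For □¬q → ◇p:
a: □¬q is T, ◇p is F. ✗
b: □¬q is T, ◇p is F. ✗
c: □¬q is T, ◇p is F. ✗
d: □¬q is F, ◇p is F. ✓
e: □¬q is T, ◇p is F. ✗
— 1 world.
For □¬(q → p):
a: successors {e}; ¬(q → p) there: e:F. ✗
b: successors {c}; ¬(q → p) there: c:F. ✗
c: successors {d}; ¬(q → p) there: d:F. ✗
d: successors {a}; ¬(q → p) there: a:T. ✓
e: no successors, so □¬(q → p) holds vacuously. ✓
— 2 worlds.

1 and 2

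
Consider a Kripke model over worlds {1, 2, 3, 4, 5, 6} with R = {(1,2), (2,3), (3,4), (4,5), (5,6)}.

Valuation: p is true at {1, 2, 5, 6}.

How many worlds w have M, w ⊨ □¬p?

3

1: successors {2}; ¬p there: 2:F. ✗
2: successors {3}; ¬p there: 3:T. ✓
3: successors {4}; ¬p there: 4:T. ✓
4: successors {5}; ¬p there: 5:F. ✗
5: successors {6}; ¬p there: 6:F. ✗
6: no successors, so □¬p holds vacuously. ✓
Satisfying worlds: {2, 3, 6}.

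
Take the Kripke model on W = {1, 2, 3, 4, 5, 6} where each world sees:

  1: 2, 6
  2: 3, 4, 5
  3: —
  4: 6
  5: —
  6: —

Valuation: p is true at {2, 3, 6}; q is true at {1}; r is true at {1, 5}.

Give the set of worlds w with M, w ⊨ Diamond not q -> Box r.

{3, 5, 6}

1: Diamond not q is T, Box r is F. ✗
2: Diamond not q is T, Box r is F. ✗
3: Diamond not q is F, Box r is T. ✓
4: Diamond not q is T, Box r is F. ✗
5: Diamond not q is F, Box r is T. ✓
6: Diamond not q is F, Box r is T. ✓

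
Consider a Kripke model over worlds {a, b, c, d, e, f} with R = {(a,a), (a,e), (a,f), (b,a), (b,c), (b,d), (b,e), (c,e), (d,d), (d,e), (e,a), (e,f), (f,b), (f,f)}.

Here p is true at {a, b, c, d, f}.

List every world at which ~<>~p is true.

a: <>~p is T. ✗
b: <>~p is T. ✗
c: <>~p is T. ✗
d: <>~p is T. ✗
e: <>~p is F. ✓
f: <>~p is F. ✓

{e, f}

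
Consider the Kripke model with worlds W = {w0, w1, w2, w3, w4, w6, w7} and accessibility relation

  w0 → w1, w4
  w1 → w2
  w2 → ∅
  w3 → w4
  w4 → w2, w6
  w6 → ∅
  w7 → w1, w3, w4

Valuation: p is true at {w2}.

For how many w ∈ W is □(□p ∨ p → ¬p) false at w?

w0: successors {w1, w4}; □p ∨ p → ¬p there: w1:T, w4:T. ✓
w1: successors {w2}; □p ∨ p → ¬p there: w2:F. ✗
w2: no successors, so □(□p ∨ p → ¬p) holds vacuously. ✓
w3: successors {w4}; □p ∨ p → ¬p there: w4:T. ✓
w4: successors {w2, w6}; □p ∨ p → ¬p there: w2:F, w6:T. ✗
w6: no successors, so □(□p ∨ p → ¬p) holds vacuously. ✓
w7: successors {w1, w3, w4}; □p ∨ p → ¬p there: w1:T, w3:T, w4:T. ✓
Satisfying worlds: {w0, w2, w3, w6, w7}.
So □(□p ∨ p → ¬p) fails at the other 2 worlds.

2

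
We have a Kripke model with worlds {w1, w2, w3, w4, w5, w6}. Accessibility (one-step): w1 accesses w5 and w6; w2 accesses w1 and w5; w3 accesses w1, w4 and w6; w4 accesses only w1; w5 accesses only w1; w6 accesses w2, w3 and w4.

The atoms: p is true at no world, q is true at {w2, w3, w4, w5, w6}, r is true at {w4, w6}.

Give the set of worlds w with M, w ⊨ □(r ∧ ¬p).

∅

w1: successors {w5, w6}; r ∧ ¬p there: w5:F, w6:T. ✗
w2: successors {w1, w5}; r ∧ ¬p there: w1:F, w5:F. ✗
w3: successors {w1, w4, w6}; r ∧ ¬p there: w1:F, w4:T, w6:T. ✗
w4: successors {w1}; r ∧ ¬p there: w1:F. ✗
w5: successors {w1}; r ∧ ¬p there: w1:F. ✗
w6: successors {w2, w3, w4}; r ∧ ¬p there: w2:F, w3:F, w4:T. ✗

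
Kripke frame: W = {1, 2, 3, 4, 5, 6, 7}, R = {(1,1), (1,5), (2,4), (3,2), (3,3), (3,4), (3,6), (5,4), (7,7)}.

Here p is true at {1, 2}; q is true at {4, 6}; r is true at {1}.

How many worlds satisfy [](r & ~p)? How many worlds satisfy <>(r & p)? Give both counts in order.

For [](r & ~p):
1: successors {1, 5}; r & ~p there: 1:F, 5:F. ✗
2: successors {4}; r & ~p there: 4:F. ✗
3: successors {2, 3, 4, 6}; r & ~p there: 2:F, 3:F, 4:F, 6:F. ✗
4: no successors, so [](r & ~p) holds vacuously. ✓
5: successors {4}; r & ~p there: 4:F. ✗
6: no successors, so [](r & ~p) holds vacuously. ✓
7: successors {7}; r & ~p there: 7:F. ✗
— 2 worlds.
For <>(r & p):
1: successors {1, 5}; r & p there: 1:T, 5:F. ✓
2: successors {4}; r & p there: 4:F. ✗
3: successors {2, 3, 4, 6}; r & p there: 2:F, 3:F, 4:F, 6:F. ✗
4: no successors, so <>(r & p) fails. ✗
5: successors {4}; r & p there: 4:F. ✗
6: no successors, so <>(r & p) fails. ✗
7: successors {7}; r & p there: 7:F. ✗
— 1 world.

2 and 1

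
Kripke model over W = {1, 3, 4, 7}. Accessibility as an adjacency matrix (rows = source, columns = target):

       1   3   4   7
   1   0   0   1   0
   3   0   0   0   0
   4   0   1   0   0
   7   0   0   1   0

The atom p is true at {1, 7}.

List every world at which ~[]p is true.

{1, 4, 7}

1: []p is F. ✓
3: []p is T. ✗
4: []p is F. ✓
7: []p is F. ✓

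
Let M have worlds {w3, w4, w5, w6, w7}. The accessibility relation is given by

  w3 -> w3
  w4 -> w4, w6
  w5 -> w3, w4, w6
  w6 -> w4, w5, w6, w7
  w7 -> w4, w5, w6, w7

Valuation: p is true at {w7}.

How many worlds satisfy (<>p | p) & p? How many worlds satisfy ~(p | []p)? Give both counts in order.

1 and 4

For (<>p | p) & p:
w3: <>p | p is F, p is F. ✗
w4: <>p | p is F, p is F. ✗
w5: <>p | p is F, p is F. ✗
w6: <>p | p is T, p is F. ✗
w7: <>p | p is T, p is T. ✓
— 1 world.
For ~(p | []p):
w3: p | []p is F. ✓
w4: p | []p is F. ✓
w5: p | []p is F. ✓
w6: p | []p is F. ✓
w7: p | []p is T. ✗
— 4 worlds.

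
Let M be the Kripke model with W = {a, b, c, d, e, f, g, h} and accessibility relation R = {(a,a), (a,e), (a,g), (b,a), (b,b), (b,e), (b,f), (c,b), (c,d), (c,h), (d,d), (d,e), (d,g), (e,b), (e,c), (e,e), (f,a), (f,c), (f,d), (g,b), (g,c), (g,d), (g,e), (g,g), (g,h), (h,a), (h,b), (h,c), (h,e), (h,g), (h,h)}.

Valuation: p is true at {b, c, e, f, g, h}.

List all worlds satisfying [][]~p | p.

a: [][]~p is F, p is F. ✗
b: [][]~p is F, p is T. ✓
c: [][]~p is F, p is T. ✓
d: [][]~p is F, p is F. ✗
e: [][]~p is F, p is T. ✓
f: [][]~p is F, p is T. ✓
g: [][]~p is F, p is T. ✓
h: [][]~p is F, p is T. ✓

{b, c, e, f, g, h}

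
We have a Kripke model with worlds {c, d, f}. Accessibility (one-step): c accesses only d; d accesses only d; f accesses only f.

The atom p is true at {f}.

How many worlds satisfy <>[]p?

c: successors {d}; []p there: d:F. ✗
d: successors {d}; []p there: d:F. ✗
f: successors {f}; []p there: f:T. ✓
Satisfying worlds: {f}.

1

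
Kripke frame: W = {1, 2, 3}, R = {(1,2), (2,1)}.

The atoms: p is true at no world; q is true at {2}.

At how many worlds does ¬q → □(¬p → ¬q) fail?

1: ¬q is T, □(¬p → ¬q) is F. ✗
2: ¬q is F, □(¬p → ¬q) is T. ✓
3: ¬q is T, □(¬p → ¬q) is T. ✓
Satisfying worlds: {2, 3}.
So ¬q → □(¬p → ¬q) fails at the other 1 world.

1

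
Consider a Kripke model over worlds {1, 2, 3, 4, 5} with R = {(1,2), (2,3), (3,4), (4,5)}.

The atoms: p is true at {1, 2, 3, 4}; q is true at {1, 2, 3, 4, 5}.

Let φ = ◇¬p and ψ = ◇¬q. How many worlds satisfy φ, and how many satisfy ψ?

1 and 0

For ◇¬p:
1: successors {2}; ¬p there: 2:F. ✗
2: successors {3}; ¬p there: 3:F. ✗
3: successors {4}; ¬p there: 4:F. ✗
4: successors {5}; ¬p there: 5:T. ✓
5: no successors, so ◇¬p fails. ✗
— 1 world.
For ◇¬q:
1: successors {2}; ¬q there: 2:F. ✗
2: successors {3}; ¬q there: 3:F. ✗
3: successors {4}; ¬q there: 4:F. ✗
4: successors {5}; ¬q there: 5:F. ✗
5: no successors, so ◇¬q fails. ✗
— 0 worlds.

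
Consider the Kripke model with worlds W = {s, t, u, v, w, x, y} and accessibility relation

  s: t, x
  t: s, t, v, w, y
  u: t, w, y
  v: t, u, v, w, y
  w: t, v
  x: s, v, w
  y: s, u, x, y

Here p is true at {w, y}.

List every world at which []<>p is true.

{s, w}

s: successors {t, x}; <>p there: t:T, x:T. ✓
t: successors {s, t, v, w, y}; <>p there: s:F, t:T, v:T, w:F, y:T. ✗
u: successors {t, w, y}; <>p there: t:T, w:F, y:T. ✗
v: successors {t, u, v, w, y}; <>p there: t:T, u:T, v:T, w:F, y:T. ✗
w: successors {t, v}; <>p there: t:T, v:T. ✓
x: successors {s, v, w}; <>p there: s:F, v:T, w:F. ✗
y: successors {s, u, x, y}; <>p there: s:F, u:T, x:T, y:T. ✗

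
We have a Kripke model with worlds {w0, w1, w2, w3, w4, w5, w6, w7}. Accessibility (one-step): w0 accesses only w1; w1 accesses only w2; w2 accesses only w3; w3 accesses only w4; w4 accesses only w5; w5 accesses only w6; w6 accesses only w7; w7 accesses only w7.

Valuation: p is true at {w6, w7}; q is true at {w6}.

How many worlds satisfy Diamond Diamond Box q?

w0: successors {w1}; Diamond Box q there: w1:F. ✗
w1: successors {w2}; Diamond Box q there: w2:F. ✗
w2: successors {w3}; Diamond Box q there: w3:F. ✗
w3: successors {w4}; Diamond Box q there: w4:T. ✓
w4: successors {w5}; Diamond Box q there: w5:F. ✗
w5: successors {w6}; Diamond Box q there: w6:F. ✗
w6: successors {w7}; Diamond Box q there: w7:F. ✗
w7: successors {w7}; Diamond Box q there: w7:F. ✗
Satisfying worlds: {w3}.

1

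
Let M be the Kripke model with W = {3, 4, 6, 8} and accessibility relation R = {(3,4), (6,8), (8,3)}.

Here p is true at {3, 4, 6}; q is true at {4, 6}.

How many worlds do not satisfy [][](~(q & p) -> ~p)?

3: successors {4}; [](~(q & p) -> ~p) there: 4:T. ✓
4: no successors, so [][](~(q & p) -> ~p) holds vacuously. ✓
6: successors {8}; [](~(q & p) -> ~p) there: 8:F. ✗
8: successors {3}; [](~(q & p) -> ~p) there: 3:T. ✓
Satisfying worlds: {3, 4, 8}.
So [][](~(q & p) -> ~p) fails at the other 1 world.

1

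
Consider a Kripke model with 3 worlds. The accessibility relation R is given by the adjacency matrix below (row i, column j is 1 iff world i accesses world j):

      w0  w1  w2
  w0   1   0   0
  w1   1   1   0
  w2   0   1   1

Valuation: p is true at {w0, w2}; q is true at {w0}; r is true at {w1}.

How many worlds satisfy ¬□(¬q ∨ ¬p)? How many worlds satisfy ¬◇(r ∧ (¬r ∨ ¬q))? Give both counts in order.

For ¬□(¬q ∨ ¬p):
w0: □(¬q ∨ ¬p) is F. ✓
w1: □(¬q ∨ ¬p) is F. ✓
w2: □(¬q ∨ ¬p) is T. ✗
— 2 worlds.
For ¬◇(r ∧ (¬r ∨ ¬q)):
w0: ◇(r ∧ (¬r ∨ ¬q)) is F. ✓
w1: ◇(r ∧ (¬r ∨ ¬q)) is T. ✗
w2: ◇(r ∧ (¬r ∨ ¬q)) is T. ✗
— 1 world.

2 and 1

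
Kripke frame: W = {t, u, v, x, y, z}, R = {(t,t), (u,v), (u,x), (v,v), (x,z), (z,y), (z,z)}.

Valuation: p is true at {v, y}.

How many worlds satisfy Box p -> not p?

4

t: Box p is F, not p is T. ✓
u: Box p is F, not p is T. ✓
v: Box p is T, not p is F. ✗
x: Box p is F, not p is T. ✓
y: Box p is T, not p is F. ✗
z: Box p is F, not p is T. ✓
Satisfying worlds: {t, u, x, z}.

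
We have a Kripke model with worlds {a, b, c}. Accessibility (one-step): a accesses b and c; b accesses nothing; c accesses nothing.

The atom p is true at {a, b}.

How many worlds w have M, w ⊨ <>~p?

1

a: successors {b, c}; ~p there: b:F, c:T. ✓
b: no successors, so <>~p fails. ✗
c: no successors, so <>~p fails. ✗
Satisfying worlds: {a}.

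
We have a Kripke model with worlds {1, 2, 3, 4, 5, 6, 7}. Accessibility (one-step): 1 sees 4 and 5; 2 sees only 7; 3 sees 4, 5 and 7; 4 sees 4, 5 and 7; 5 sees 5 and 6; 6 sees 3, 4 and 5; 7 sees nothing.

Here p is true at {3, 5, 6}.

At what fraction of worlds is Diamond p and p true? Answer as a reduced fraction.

3/7

1: Diamond p is T, p is F. ✗
2: Diamond p is F, p is F. ✗
3: Diamond p is T, p is T. ✓
4: Diamond p is T, p is F. ✗
5: Diamond p is T, p is T. ✓
6: Diamond p is T, p is T. ✓
7: Diamond p is F, p is F. ✗
That's 3 of 7 worlds, so 3/7.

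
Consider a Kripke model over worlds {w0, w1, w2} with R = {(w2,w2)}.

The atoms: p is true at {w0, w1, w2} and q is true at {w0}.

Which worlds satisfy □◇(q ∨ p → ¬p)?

{w0, w1}

w0: no successors, so □◇(q ∨ p → ¬p) holds vacuously. ✓
w1: no successors, so □◇(q ∨ p → ¬p) holds vacuously. ✓
w2: successors {w2}; ◇(q ∨ p → ¬p) there: w2:F. ✗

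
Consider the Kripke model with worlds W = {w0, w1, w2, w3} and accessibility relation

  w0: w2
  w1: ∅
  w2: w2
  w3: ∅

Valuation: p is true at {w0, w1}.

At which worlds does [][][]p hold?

{w1, w3}

w0: successors {w2}; [][]p there: w2:F. ✗
w1: no successors, so [][][]p holds vacuously. ✓
w2: successors {w2}; [][]p there: w2:F. ✗
w3: no successors, so [][][]p holds vacuously. ✓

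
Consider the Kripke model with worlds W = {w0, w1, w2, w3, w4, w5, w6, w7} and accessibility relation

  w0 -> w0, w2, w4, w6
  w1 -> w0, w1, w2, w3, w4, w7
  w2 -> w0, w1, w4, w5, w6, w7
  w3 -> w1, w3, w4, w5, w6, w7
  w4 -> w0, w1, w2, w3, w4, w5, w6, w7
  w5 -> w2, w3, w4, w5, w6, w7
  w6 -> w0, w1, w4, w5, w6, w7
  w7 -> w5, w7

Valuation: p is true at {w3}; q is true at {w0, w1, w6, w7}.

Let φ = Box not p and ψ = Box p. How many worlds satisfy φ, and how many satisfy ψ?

For Box not p:
w0: successors {w0, w2, w4, w6}; not p there: w0:T, w2:T, w4:T, w6:T. ✓
w1: successors {w0, w1, w2, w3, w4, w7}; not p there: w0:T, w1:T, w2:T, w3:F, w4:T, w7:T. ✗
w2: successors {w0, w1, w4, w5, w6, w7}; not p there: w0:T, w1:T, w4:T, w5:T, w6:T, w7:T. ✓
w3: successors {w1, w3, w4, w5, w6, w7}; not p there: w1:T, w3:F, w4:T, w5:T, w6:T, w7:T. ✗
w4: successors {w0, w1, w2, w3, w4, w5, w6, w7}; not p there: w0:T, w1:T, w2:T, w3:F, w4:T, w5:T, w6:T, w7:T. ✗
w5: successors {w2, w3, w4, w5, w6, w7}; not p there: w2:T, w3:F, w4:T, w5:T, w6:T, w7:T. ✗
w6: successors {w0, w1, w4, w5, w6, w7}; not p there: w0:T, w1:T, w4:T, w5:T, w6:T, w7:T. ✓
w7: successors {w5, w7}; not p there: w5:T, w7:T. ✓
— 4 worlds.
For Box p:
w0: successors {w0, w2, w4, w6}; p there: w0:F, w2:F, w4:F, w6:F. ✗
w1: successors {w0, w1, w2, w3, w4, w7}; p there: w0:F, w1:F, w2:F, w3:T, w4:F, w7:F. ✗
w2: successors {w0, w1, w4, w5, w6, w7}; p there: w0:F, w1:F, w4:F, w5:F, w6:F, w7:F. ✗
w3: successors {w1, w3, w4, w5, w6, w7}; p there: w1:F, w3:T, w4:F, w5:F, w6:F, w7:F. ✗
w4: successors {w0, w1, w2, w3, w4, w5, w6, w7}; p there: w0:F, w1:F, w2:F, w3:T, w4:F, w5:F, w6:F, w7:F. ✗
w5: successors {w2, w3, w4, w5, w6, w7}; p there: w2:F, w3:T, w4:F, w5:F, w6:F, w7:F. ✗
w6: successors {w0, w1, w4, w5, w6, w7}; p there: w0:F, w1:F, w4:F, w5:F, w6:F, w7:F. ✗
w7: successors {w5, w7}; p there: w5:F, w7:F. ✗
— 0 worlds.

4 and 0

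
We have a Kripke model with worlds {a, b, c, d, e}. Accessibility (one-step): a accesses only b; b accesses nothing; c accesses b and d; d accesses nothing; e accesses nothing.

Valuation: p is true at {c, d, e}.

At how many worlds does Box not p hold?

a: successors {b}; not p there: b:T. ✓
b: no successors, so Box not p holds vacuously. ✓
c: successors {b, d}; not p there: b:T, d:F. ✗
d: no successors, so Box not p holds vacuously. ✓
e: no successors, so Box not p holds vacuously. ✓
Satisfying worlds: {a, b, d, e}.

4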